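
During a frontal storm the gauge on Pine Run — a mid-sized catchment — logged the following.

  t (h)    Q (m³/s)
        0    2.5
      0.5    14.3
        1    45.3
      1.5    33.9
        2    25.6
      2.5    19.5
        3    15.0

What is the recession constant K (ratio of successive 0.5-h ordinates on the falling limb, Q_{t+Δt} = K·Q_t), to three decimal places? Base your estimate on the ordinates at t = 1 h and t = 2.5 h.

K ≈ 0.755

Using the recession-limb readings at t = 1 h and t = 2.5 h: Q falls from 45.3 to 19.5 m³/s over 3 intervals.
K = (Q₂/Q₁)^(1/3) = (19.5/45.3)^(1/3) = 0.755.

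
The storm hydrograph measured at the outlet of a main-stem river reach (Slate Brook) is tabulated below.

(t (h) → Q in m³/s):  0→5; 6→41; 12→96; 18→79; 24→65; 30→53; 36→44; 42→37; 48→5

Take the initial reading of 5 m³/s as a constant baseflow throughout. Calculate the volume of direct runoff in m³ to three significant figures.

V ≈ 8.21 × 10^6 m³

Direct-runoff ordinates (Q − Q_b): 0.0, 36.0, 91.0, 74.0, 60.0, 48.0, 39.0, 32.0, 0.0 m³/s.
ΣQ_DR = 380.0 m³/s.
With Δt = 6 h = 21600 s, V = ΣQ_DR · Δt = 380.0 × 21600 = 8.21 × 10^6 m³.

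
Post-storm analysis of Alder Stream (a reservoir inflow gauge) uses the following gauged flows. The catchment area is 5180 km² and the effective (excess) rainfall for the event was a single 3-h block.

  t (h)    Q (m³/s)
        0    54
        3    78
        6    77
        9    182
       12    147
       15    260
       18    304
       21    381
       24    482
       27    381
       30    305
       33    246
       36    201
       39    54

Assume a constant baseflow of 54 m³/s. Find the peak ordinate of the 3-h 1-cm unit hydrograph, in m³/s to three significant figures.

U_p ≈ 857 m³/s

Direct runoff: 0.0, 24.0, 23.0, 128.0, 93.0, 206.0, 250.0, 327.0, 428.0, 327.0, 251.0, 192.0, 147.0, 0.0 m³/s; ΣQ_DR = 2396 m³/s, peak = 428.0 m³/s.
Runoff depth d = ΣQ_DR·Δt / A = 2396 × 10800 / (5180 km²) = 4.996 mm.
The 1-cm UH is the DRH scaled by (10 mm)/d, so U_p = 428.0 × 10/4.996 = 857 m³/s.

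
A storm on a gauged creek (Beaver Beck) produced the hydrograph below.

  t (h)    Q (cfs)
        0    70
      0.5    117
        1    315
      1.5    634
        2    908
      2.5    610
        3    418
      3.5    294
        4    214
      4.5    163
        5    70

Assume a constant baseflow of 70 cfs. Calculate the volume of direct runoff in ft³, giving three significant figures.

Direct-runoff ordinates (Q − Q_b): 0.0, 47.0, 245.0, 564.0, 838.0, 540.0, 348.0, 224.0, 144.0, 93.0, 0.0 cfs.
ΣQ_DR = 3043 cfs.
With Δt = 0.5 h = 1800 s, V = ΣQ_DR · Δt = 3043 × 1800 = 5.48 × 10^6 ft³.

V ≈ 5.48 × 10^6 ft³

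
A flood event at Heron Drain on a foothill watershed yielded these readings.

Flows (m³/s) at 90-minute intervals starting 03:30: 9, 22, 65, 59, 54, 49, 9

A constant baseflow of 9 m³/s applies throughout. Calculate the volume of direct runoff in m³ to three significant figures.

V ≈ 1.10 × 10^6 m³

Direct-runoff ordinates (Q − Q_b): 0.0, 13.0, 56.0, 50.0, 45.0, 40.0, 0.0 m³/s.
ΣQ_DR = 204.0 m³/s.
With Δt = 1.5 h = 5400 s, V = ΣQ_DR · Δt = 204.0 × 5400 = 1.10 × 10^6 m³.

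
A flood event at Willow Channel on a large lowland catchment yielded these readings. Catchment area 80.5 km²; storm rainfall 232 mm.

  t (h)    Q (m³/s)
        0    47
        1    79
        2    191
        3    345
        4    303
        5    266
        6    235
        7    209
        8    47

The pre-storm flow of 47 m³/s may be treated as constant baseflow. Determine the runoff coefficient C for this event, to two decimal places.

ΣQ_DR = 1299 m³/s; V = ΣQ_DR·Δt = 4.676 × 10^6 m³.
Runoff depth d = V / A = 58.09 mm.
C = d / P = 58.09 / 232 = 0.25.

C ≈ 0.25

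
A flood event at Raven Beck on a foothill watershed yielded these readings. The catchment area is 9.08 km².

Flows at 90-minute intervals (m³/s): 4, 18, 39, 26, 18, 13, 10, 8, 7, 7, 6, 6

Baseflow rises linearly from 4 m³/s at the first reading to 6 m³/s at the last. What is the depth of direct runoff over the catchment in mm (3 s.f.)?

Direct runoff: 0.00, 13.82, 34.64, 21.45, 13.27, 8.09, 4.91, 2.73, 1.55, 1.36, 0.18, 0.00 m³/s; ΣQ_DR = 102.0 m³/s.
V = ΣQ_DR · Δt = 102.0 × 5400 s = 5.508 × 10^5 m³.
Over A = 9.08 km², depth = V / A = 60.7 mm.

d ≈ 60.7 mm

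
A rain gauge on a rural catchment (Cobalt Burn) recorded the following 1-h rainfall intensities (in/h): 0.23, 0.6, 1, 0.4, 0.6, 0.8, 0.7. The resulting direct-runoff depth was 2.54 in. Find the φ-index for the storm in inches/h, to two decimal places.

φ ≈ 0.26 in/h

Only the 6 blocks with intensity above φ contribute runoff: 0.6, 1, 0.4, 0.6, 0.8, 0.7 in/h.
Σ(I−φ)·Δt = d  ⇒  (0.6+1+0.4+0.6+0.8+0.7 − 6φ)·1 = 2.54
φ = (4.100 − 2.54/1) / 6 = 0.26 in/h.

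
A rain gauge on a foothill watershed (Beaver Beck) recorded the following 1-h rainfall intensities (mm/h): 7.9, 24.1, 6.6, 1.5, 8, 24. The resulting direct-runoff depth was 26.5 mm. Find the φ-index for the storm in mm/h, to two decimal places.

φ ≈ 10.80 mm/h

Only the 2 blocks with intensity above φ contribute runoff: 24.1, 24 mm/h.
Σ(I−φ)·Δt = d  ⇒  (24.1+24 − 2φ)·1 = 26.5
φ = (48.10 − 26.5/1) / 2 = 10.80 mm/h.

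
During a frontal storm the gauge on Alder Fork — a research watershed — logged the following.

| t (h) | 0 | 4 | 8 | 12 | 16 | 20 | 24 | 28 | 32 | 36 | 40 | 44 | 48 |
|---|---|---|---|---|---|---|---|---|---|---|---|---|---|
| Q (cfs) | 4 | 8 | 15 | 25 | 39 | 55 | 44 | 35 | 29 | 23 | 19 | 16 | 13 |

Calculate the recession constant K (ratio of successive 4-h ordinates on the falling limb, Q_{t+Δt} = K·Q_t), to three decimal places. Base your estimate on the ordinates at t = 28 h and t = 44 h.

Using the recession-limb readings at t = 28 h and t = 44 h: Q falls from 35 to 16 cfs over 4 intervals.
K = (Q₂/Q₁)^(1/4) = (16/35)^(1/4) = 0.822.

K ≈ 0.822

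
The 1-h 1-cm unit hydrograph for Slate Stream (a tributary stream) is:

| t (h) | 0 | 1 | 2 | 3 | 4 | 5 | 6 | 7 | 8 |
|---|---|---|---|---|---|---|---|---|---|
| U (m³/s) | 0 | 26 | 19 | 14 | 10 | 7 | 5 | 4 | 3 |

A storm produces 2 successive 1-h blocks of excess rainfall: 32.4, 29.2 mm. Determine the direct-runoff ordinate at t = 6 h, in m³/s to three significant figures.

By discrete convolution, Q_j = Σ (P_i / 10 mm) · U_{j−i}.
At t = 6 h (j=6): Q = (32.4/10)·5 + (29.2/10)·7 = 36.6 m³/s.

Q ≈ 36.6 m³/s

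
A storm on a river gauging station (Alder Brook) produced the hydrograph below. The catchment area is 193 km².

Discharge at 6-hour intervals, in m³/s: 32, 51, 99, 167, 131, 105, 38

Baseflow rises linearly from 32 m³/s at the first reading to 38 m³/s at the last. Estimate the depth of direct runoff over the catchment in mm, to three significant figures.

Direct runoff: 0.00, 18.00, 65.00, 132.00, 95.00, 68.00, 0.00 m³/s; ΣQ_DR = 378.0 m³/s.
V = ΣQ_DR · Δt = 378.0 × 21600 s = 8.165 × 10^6 m³.
Over A = 193 km², depth = V / A = 42.3 mm.

d ≈ 42.3 mm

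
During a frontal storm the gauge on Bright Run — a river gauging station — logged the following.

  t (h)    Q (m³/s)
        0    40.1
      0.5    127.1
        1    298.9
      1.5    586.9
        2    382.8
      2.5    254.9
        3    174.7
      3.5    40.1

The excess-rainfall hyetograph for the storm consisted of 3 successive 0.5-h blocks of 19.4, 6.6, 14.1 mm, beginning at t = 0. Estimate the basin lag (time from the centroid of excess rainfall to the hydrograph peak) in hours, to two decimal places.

t_L ≈ 0.82 h

Centroid of excess rainfall: t_c = Σ P_i·t̄_i / ΣP_i = 0.6839 h (block centres at 0.25, 0.75, 1.25 h).
Hydrograph peak occurs at t = 1.5 h, so basin lag t_L = 1.5 − 0.6839 = 0.82 h.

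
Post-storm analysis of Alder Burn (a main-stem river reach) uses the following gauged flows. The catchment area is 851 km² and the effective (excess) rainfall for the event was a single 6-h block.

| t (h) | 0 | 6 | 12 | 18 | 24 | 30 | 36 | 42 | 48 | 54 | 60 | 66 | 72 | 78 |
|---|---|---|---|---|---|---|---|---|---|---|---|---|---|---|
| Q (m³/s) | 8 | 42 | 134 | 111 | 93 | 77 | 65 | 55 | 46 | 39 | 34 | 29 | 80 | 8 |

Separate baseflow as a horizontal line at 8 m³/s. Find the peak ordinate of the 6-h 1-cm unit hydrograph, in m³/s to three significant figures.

Direct runoff: 0.0, 34.0, 126.0, 103.0, 85.0, 69.0, 57.0, 47.0, 38.0, 31.0, 26.0, 21.0, 72.0, 0.0 m³/s; ΣQ_DR = 709.0 m³/s, peak = 126.0 m³/s.
Runoff depth d = ΣQ_DR·Δt / A = 709.0 × 21600 / (851 km²) = 18.00 mm.
The 1-cm UH is the DRH scaled by (10 mm)/d, so U_p = 126.0 × 10/18.00 = 70.0 m³/s.

U_p ≈ 70.0 m³/s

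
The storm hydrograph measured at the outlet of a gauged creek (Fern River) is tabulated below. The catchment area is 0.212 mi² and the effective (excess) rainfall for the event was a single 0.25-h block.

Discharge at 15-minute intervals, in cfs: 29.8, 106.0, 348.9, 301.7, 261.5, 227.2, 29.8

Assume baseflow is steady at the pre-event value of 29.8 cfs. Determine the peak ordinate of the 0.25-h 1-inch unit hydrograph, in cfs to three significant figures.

Direct runoff: 0.0, 76.2, 319.1, 271.9, 231.7, 197.4, 0.0 cfs; ΣQ_DR = 1096 cfs, peak = 319.1 cfs.
Runoff depth d = ΣQ_DR·Δt / A = 1096 × 900 / (0.212 mi²) = 2.003 in.
The 1-inch UH is the DRH scaled by (1 in)/d, so U_p = 319.1 × 1/2.003 = 159 cfs.

U_p ≈ 159 cfs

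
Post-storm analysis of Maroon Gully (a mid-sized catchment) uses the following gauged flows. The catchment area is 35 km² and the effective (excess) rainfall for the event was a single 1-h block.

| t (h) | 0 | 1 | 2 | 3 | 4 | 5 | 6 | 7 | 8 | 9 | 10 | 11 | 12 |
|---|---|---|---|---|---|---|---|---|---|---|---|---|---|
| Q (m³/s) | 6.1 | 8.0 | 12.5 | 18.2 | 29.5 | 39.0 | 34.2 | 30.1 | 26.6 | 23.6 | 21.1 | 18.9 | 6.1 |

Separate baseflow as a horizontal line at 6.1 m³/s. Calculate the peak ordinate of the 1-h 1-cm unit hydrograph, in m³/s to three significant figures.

Direct runoff: 0.0, 1.9, 6.4, 12.1, 23.4, 32.9, 28.1, 24.0, 20.5, 17.5, 15.0, 12.8, 0.0 m³/s; ΣQ_DR = 194.6 m³/s, peak = 32.9 m³/s.
Runoff depth d = ΣQ_DR·Δt / A = 194.6 × 3600 / (35 km²) = 20.02 mm.
The 1-cm UH is the DRH scaled by (10 mm)/d, so U_p = 32.9 × 10/20.02 = 16.4 m³/s.

U_p ≈ 16.4 m³/s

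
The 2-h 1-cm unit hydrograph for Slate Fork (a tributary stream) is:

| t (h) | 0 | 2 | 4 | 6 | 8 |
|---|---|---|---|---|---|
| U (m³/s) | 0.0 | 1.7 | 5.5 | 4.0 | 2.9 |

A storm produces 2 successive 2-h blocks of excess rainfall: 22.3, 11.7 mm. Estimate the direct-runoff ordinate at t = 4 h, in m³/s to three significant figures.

By discrete convolution, Q_j = Σ (P_i / 10 mm) · U_{j−i}.
At t = 4 h (j=2): Q = (22.3/10)·5.5 + (11.7/10)·1.7 = 14.3 m³/s.

Q ≈ 14.3 m³/s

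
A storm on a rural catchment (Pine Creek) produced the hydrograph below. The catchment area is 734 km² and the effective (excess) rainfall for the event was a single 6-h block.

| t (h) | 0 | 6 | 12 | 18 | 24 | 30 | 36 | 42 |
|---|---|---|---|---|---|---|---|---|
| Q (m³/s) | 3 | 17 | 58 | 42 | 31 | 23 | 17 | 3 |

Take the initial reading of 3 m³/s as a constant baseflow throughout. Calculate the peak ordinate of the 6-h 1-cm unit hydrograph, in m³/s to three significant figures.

Direct runoff: 0.0, 14.0, 55.0, 39.0, 28.0, 20.0, 14.0, 0.0 m³/s; ΣQ_DR = 170.0 m³/s, peak = 55.0 m³/s.
Runoff depth d = ΣQ_DR·Δt / A = 170.0 × 21600 / (734 km²) = 5.003 mm.
The 1-cm UH is the DRH scaled by (10 mm)/d, so U_p = 55.0 × 10/5.003 = 110 m³/s.

U_p ≈ 110 m³/s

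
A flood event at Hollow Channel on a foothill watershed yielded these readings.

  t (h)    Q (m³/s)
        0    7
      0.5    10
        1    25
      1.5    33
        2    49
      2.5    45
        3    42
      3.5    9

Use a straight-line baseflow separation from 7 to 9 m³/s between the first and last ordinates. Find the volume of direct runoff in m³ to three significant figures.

V ≈ 2.81 × 10^5 m³

Direct-runoff ordinates (Q − Q_b): 0.00, 2.71, 17.43, 25.14, 40.86, 36.57, 33.29, 0.00 m³/s.
ΣQ_DR = 156.0 m³/s.
With Δt = 0.5 h = 1800 s, V = ΣQ_DR · Δt = 156.0 × 1800 = 2.81 × 10^5 m³.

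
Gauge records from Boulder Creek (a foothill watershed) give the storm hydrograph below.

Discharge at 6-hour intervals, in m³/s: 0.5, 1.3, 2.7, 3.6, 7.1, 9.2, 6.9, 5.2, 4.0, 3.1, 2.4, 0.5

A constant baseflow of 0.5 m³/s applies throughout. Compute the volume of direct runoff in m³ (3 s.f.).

Direct-runoff ordinates (Q − Q_b): 0.0, 0.8, 2.2, 3.1, 6.6, 8.7, 6.4, 4.7, 3.5, 2.6, 1.9, 0.0 m³/s.
ΣQ_DR = 40.50 m³/s.
With Δt = 6 h = 21600 s, V = ΣQ_DR · Δt = 40.50 × 21600 = 8.75 × 10^5 m³.

V ≈ 8.75 × 10^5 m³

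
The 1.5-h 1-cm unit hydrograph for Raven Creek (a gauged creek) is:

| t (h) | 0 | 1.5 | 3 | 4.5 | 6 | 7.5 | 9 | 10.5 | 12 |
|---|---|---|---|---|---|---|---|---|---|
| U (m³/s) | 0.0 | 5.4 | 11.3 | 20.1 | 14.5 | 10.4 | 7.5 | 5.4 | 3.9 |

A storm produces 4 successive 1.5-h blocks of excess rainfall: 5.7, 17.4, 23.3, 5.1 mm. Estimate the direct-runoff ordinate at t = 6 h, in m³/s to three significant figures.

By discrete convolution, Q_j = Σ (P_i / 10 mm) · U_{j−i}.
At t = 6 h (j=4): Q = (5.7/10)·14.5 + (17.4/10)·20.1 + (23.3/10)·11.3 + (5.1/10)·5.4 = 72.3 m³/s.

Q ≈ 72.3 m³/s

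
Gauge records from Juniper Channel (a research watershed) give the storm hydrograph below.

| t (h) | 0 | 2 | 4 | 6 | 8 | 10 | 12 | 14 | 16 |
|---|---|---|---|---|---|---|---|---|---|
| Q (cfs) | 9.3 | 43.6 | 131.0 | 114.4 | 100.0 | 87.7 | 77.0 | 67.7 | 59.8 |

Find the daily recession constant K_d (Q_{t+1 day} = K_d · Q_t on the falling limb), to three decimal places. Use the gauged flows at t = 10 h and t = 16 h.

K_d ≈ 0.216

Between t = 10 h and t = 16 h the flow falls from 87.7 to 59.8 cfs over 3×2 h = 6 h.
Per-interval ratio K = (59.8/87.7)^(1/3) = 0.8802; K_d = K^(24/2) = 0.216.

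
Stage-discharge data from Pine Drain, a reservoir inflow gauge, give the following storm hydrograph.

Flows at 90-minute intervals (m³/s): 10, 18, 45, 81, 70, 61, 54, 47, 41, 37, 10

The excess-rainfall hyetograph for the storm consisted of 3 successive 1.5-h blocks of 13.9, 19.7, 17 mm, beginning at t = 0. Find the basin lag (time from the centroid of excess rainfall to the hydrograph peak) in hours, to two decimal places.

t_L ≈ 2.16 h

Centroid of excess rainfall: t_c = Σ P_i·t̄_i / ΣP_i = 2.3419 h (block centres at 0.75, 2.25, 3.75 h).
Hydrograph peak occurs at t = 4.5 h, so basin lag t_L = 4.5 − 2.3419 = 2.16 h.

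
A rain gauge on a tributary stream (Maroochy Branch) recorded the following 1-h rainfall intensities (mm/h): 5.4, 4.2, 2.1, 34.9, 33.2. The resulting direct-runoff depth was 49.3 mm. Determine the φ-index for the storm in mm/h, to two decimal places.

Only the 2 blocks with intensity above φ contribute runoff: 34.9, 33.2 mm/h.
Σ(I−φ)·Δt = d  ⇒  (34.9+33.2 − 2φ)·1 = 49.3
φ = (68.10 − 49.3/1) / 2 = 9.40 mm/h.

φ ≈ 9.40 mm/h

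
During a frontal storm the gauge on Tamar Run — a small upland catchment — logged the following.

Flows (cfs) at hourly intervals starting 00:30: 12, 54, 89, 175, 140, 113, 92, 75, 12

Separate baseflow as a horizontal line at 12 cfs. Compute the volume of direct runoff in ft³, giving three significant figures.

Direct-runoff ordinates (Q − Q_b): 0.0, 42.0, 77.0, 163.0, 128.0, 101.0, 80.0, 63.0, 0.0 cfs.
ΣQ_DR = 654.0 cfs.
With Δt = 1 h = 3600 s, V = ΣQ_DR · Δt = 654.0 × 3600 = 2.35 × 10^6 ft³.

V ≈ 2.35 × 10^6 ft³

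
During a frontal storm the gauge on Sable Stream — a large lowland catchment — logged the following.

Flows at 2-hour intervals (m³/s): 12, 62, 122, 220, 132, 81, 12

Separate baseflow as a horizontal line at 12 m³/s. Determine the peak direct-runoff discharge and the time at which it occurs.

Q_p = 208.0 m³/s at t = 6 h

Subtracting baseflow gives direct-runoff ordinates: 0.0, 50.0, 110.0, 208.0, 120.0, 69.0, 0.0 m³/s.
The maximum is 208.0 m³/s, occurring at the reading for t = 6 h.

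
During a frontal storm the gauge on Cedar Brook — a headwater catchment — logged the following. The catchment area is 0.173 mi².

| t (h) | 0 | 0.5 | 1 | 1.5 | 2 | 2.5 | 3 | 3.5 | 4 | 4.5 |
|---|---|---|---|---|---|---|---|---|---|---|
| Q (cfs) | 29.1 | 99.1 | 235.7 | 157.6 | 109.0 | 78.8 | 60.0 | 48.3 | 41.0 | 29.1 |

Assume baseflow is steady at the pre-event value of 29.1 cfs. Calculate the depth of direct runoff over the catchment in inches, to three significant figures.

Direct runoff: 0.0, 70.0, 206.6, 128.5, 79.9, 49.7, 30.9, 19.2, 11.9, 0.0 cfs; ΣQ_DR = 596.7 cfs.
V = ΣQ_DR · Δt = 596.7 × 1800 s = 1.074 × 10^6 ft³.
Over A = 0.173 mi², depth = V / A = 2.67 in.

d ≈ 2.67 in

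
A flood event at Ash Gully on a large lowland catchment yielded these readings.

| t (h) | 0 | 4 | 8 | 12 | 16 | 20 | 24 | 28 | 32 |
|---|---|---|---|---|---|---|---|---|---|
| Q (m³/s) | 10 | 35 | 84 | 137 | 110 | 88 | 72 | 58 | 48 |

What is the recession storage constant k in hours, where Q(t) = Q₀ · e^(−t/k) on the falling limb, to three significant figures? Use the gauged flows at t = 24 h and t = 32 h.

k ≈ 19.7 h

On the falling limb, Q drops from 72 to 48 m³/s between t = 24 h and t = 32 h (Δt = 8 h).
k = −Δt / ln(Q₂/Q₁) = −8 / ln(48/72) = 19.7 h.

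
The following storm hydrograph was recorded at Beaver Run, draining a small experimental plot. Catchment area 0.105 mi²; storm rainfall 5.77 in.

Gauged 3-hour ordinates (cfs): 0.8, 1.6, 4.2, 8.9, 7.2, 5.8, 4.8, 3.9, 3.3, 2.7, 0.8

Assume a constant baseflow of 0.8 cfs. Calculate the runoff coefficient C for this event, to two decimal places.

C ≈ 0.27

ΣQ_DR = 35.20 cfs; V = ΣQ_DR·Δt = 3.802 × 10^5 ft³.
Runoff depth d = V / A = 1.558 in.
C = d / P = 1.558 / 5.77 = 0.27.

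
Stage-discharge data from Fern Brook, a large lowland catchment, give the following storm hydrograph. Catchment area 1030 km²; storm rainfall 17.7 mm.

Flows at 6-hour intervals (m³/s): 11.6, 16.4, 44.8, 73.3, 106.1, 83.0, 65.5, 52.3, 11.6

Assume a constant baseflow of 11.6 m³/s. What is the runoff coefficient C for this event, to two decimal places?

C ≈ 0.43

ΣQ_DR = 360.2 m³/s; V = ΣQ_DR·Δt = 7.780 × 10^6 m³.
Runoff depth d = V / A = 7.554 mm.
C = d / P = 7.554 / 17.7 = 0.43.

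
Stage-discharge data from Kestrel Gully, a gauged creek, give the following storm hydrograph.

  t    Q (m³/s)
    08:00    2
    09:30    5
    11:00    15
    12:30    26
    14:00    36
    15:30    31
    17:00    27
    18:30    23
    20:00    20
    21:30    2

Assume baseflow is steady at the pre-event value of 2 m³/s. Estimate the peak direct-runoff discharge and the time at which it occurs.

Subtracting baseflow gives direct-runoff ordinates: 0.0, 3.0, 13.0, 24.0, 34.0, 29.0, 25.0, 21.0, 18.0, 0.0 m³/s.
The maximum is 34.0 m³/s, occurring at the reading for t = 14:00.

Q_p = 34.0 m³/s at t = 14:00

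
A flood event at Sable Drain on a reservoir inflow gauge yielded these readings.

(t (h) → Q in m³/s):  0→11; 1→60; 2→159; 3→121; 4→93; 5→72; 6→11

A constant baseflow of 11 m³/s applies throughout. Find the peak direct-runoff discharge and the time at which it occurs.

Q_p = 148.0 m³/s at t = 2 h

Subtracting baseflow gives direct-runoff ordinates: 0.0, 49.0, 148.0, 110.0, 82.0, 61.0, 0.0 m³/s.
The maximum is 148.0 m³/s, occurring at the reading for t = 2 h.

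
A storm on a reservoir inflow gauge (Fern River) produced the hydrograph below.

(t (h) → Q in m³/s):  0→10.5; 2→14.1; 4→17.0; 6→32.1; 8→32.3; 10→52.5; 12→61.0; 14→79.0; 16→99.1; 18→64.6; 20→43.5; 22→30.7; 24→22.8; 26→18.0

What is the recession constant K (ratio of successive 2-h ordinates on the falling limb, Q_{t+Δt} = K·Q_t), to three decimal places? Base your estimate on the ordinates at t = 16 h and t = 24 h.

K ≈ 0.693

Using the recession-limb readings at t = 16 h and t = 24 h: Q falls from 99.1 to 22.8 m³/s over 4 intervals.
K = (Q₂/Q₁)^(1/4) = (22.8/99.1)^(1/4) = 0.693.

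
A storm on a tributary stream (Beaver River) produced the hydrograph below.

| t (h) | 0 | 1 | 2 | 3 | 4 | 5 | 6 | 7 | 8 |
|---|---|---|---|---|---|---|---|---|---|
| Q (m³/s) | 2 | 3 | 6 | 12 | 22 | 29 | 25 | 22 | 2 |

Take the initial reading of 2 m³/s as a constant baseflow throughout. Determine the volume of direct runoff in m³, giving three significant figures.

V ≈ 3.78 × 10^5 m³

Direct-runoff ordinates (Q − Q_b): 0.0, 1.0, 4.0, 10.0, 20.0, 27.0, 23.0, 20.0, 0.0 m³/s.
ΣQ_DR = 105.0 m³/s.
With Δt = 1 h = 3600 s, V = ΣQ_DR · Δt = 105.0 × 3600 = 3.78 × 10^5 m³.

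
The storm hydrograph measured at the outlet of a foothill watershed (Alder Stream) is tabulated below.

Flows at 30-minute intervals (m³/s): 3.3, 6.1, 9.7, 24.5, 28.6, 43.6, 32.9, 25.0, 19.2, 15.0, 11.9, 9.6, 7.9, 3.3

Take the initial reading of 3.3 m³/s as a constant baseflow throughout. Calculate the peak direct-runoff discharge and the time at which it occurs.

Q_p = 40.3 m³/s at t = 2.5 h

Subtracting baseflow gives direct-runoff ordinates: 0.0, 2.8, 6.4, 21.2, 25.3, 40.3, 29.6, 21.7, 15.9, 11.7, 8.6, 6.3, 4.6, 0.0 m³/s.
The maximum is 40.3 m³/s, occurring at the reading for t = 2.5 h.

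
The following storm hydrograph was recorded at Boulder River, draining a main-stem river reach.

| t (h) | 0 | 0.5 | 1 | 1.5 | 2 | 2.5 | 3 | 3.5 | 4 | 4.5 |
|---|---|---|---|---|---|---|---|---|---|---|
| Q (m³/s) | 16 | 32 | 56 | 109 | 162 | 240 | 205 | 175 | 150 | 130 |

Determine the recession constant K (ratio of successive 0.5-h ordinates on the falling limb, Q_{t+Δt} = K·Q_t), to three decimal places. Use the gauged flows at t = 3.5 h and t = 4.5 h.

K ≈ 0.862

Using the recession-limb readings at t = 3.5 h and t = 4.5 h: Q falls from 175 to 130 m³/s over 2 intervals.
K = (Q₂/Q₁)^(1/2) = (130/175)^(1/2) = 0.862.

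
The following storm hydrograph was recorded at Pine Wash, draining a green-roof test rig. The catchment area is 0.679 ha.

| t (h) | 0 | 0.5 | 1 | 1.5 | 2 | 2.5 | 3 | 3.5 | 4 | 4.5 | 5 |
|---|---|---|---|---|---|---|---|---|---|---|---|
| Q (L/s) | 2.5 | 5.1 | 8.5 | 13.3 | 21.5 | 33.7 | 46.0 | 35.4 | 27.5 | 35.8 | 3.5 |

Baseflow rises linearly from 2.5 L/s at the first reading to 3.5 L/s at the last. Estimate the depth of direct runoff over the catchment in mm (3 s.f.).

d ≈ 53.0 mm

Direct runoff: 0.00, 2.50, 5.80, 10.50, 18.60, 30.70, 42.90, 32.20, 24.20, 32.40, 0.00 L/s; ΣQ_DR = 199.8 L/s.
V = ΣQ_DR · Δt = 199.8 × 1800 s = 3.596 × 10^5 L.
Over A = 0.679 ha, depth = V / A = 53.0 mm.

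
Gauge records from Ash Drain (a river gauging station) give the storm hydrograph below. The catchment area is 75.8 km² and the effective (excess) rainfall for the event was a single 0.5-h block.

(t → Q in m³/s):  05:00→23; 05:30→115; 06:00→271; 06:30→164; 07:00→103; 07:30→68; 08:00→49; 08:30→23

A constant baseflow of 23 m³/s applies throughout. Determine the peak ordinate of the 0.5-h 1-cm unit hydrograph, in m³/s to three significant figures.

Direct runoff: 0.0, 92.0, 248.0, 141.0, 80.0, 45.0, 26.0, 0.0 m³/s; ΣQ_DR = 632.0 m³/s, peak = 248.0 m³/s.
Runoff depth d = ΣQ_DR·Δt / A = 632.0 × 1800 / (75.8 km²) = 15.01 mm.
The 1-cm UH is the DRH scaled by (10 mm)/d, so U_p = 248.0 × 10/15.01 = 165 m³/s.

U_p ≈ 165 m³/s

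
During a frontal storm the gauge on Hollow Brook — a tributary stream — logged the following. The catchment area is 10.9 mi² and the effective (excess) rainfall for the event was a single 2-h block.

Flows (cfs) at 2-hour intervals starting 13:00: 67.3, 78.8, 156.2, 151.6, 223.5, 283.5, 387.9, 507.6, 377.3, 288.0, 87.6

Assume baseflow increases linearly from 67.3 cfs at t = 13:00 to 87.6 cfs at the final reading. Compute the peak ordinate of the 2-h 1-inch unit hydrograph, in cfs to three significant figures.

Direct runoff: 0.00, 9.47, 84.84, 78.21, 148.08, 206.05, 308.42, 426.09, 293.76, 202.43, 0.00 cfs; ΣQ_DR = 1757 cfs, peak = 426.09 cfs.
Runoff depth d = ΣQ_DR·Δt / A = 1757 × 7200 / (10.9 mi²) = 0.4997 in.
The 1-inch UH is the DRH scaled by (1 in)/d, so U_p = 426.09 × 1/0.4997 = 853 cfs.

U_p ≈ 853 cfs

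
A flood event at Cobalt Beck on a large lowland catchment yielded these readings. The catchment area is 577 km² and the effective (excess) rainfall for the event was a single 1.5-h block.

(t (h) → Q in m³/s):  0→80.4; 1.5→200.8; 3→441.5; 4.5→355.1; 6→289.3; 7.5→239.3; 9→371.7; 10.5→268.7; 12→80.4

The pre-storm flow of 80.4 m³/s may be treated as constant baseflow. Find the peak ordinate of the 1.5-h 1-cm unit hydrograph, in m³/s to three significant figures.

U_p ≈ 241 m³/s

Direct runoff: 0.0, 120.4, 361.1, 274.7, 208.9, 158.9, 291.3, 188.3, 0.0 m³/s; ΣQ_DR = 1604 m³/s, peak = 361.1 m³/s.
Runoff depth d = ΣQ_DR·Δt / A = 1604 × 5400 / (577 km²) = 15.01 mm.
The 1-cm UH is the DRH scaled by (10 mm)/d, so U_p = 361.1 × 10/15.01 = 241 m³/s.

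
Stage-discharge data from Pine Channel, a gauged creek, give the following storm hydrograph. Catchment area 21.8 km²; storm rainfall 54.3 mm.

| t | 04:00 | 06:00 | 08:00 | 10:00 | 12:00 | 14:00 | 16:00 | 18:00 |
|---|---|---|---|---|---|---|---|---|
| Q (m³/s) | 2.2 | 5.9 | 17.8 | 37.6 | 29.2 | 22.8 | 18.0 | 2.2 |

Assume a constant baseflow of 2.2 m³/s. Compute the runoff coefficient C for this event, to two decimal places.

ΣQ_DR = 118.1 m³/s; V = ΣQ_DR·Δt = 8.503 × 10^5 m³.
Runoff depth d = V / A = 39.01 mm.
C = d / P = 39.01 / 54.3 = 0.72.

C ≈ 0.72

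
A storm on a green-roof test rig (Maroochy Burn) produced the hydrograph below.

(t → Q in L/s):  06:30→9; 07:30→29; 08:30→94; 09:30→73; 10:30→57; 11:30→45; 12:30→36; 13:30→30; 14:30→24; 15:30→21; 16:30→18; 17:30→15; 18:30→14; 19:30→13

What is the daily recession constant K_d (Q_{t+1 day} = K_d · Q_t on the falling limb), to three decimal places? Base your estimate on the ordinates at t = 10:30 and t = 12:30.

Between t = 10:30 and t = 12:30 the flow falls from 57 to 36 L/s over 2×1 h = 2 h.
Per-interval ratio K = (36/57)^(1/2) = 0.7947; K_d = K^(24/1) = 0.004.

K_d ≈ 0.004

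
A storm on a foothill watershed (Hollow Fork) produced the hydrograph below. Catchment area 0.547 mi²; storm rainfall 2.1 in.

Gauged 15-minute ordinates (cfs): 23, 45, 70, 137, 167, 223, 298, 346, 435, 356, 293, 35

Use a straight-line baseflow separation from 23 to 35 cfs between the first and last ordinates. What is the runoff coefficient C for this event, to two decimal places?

C ≈ 0.70

ΣQ_DR = 2080 cfs; V = ΣQ_DR·Δt = 1.872 × 10^6 ft³.
Runoff depth d = V / A = 1.473 in.
C = d / P = 1.473 / 2.1 = 0.70.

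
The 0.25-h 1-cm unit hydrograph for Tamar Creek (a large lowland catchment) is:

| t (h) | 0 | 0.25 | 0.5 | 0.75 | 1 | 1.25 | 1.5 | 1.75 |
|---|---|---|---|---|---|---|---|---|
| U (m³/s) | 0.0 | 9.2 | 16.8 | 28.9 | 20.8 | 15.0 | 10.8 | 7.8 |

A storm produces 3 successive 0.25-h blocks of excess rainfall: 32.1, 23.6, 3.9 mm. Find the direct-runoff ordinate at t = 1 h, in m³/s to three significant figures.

By discrete convolution, Q_j = Σ (P_i / 10 mm) · U_{j−i}.
At t = 1 h (j=4): Q = (32.1/10)·20.8 + (23.6/10)·28.9 + (3.9/10)·16.8 = 142 m³/s.

Q ≈ 142 m³/s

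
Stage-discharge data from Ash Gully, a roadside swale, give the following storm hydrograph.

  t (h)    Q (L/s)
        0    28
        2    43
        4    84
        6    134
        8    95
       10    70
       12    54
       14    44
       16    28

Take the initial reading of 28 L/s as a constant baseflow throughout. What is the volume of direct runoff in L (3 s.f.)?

Direct-runoff ordinates (Q − Q_b): 0.0, 15.0, 56.0, 106.0, 67.0, 42.0, 26.0, 16.0, 0.0 L/s.
ΣQ_DR = 328.0 L/s.
With Δt = 2 h = 7200 s, V = ΣQ_DR · Δt = 328.0 × 7200 = 2.36 × 10^6 L.

V ≈ 2.36 × 10^6 L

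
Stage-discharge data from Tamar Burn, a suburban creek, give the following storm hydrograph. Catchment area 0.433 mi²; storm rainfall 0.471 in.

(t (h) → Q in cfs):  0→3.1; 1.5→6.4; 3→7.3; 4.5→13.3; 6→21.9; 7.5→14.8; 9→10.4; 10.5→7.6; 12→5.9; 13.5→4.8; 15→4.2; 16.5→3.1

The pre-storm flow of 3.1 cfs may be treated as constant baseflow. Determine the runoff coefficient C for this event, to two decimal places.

ΣQ_DR = 65.60 cfs; V = ΣQ_DR·Δt = 3.542 × 10^5 ft³.
Runoff depth d = V / A = 0.3521 in.
C = d / P = 0.3521 / 0.471 = 0.75.

C ≈ 0.75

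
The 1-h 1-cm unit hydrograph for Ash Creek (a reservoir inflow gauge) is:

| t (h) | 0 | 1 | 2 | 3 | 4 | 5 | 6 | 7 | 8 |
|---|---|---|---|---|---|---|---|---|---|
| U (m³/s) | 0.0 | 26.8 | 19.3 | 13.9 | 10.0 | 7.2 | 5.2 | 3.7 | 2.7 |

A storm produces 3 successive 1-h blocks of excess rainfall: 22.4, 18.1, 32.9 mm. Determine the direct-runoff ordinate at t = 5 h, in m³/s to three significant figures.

Q ≈ 80.0 m³/s

By discrete convolution, Q_j = Σ (P_i / 10 mm) · U_{j−i}.
At t = 5 h (j=5): Q = (22.4/10)·7.2 + (18.1/10)·10.0 + (32.9/10)·13.9 = 80.0 m³/s.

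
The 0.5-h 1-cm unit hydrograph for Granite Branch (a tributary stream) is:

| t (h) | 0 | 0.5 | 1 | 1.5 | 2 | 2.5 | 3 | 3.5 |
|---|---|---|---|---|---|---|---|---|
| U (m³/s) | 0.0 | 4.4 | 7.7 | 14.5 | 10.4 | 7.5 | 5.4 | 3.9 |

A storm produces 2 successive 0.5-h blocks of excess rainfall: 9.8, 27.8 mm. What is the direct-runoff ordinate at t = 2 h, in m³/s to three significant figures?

Q ≈ 50.5 m³/s

By discrete convolution, Q_j = Σ (P_i / 10 mm) · U_{j−i}.
At t = 2 h (j=4): Q = (9.8/10)·10.4 + (27.8/10)·14.5 = 50.5 m³/s.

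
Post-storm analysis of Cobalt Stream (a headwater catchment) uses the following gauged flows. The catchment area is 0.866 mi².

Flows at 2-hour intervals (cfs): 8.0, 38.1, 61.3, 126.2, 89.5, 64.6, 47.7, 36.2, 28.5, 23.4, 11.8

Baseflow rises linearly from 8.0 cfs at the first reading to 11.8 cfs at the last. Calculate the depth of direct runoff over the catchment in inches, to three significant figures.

Direct runoff: 0.00, 29.72, 52.54, 117.06, 79.98, 54.70, 37.42, 25.54, 17.46, 11.98, 0.00 cfs; ΣQ_DR = 426.4 cfs.
V = ΣQ_DR · Δt = 426.4 × 7200 s = 3.070 × 10^6 ft³.
Over A = 0.866 mi², depth = V / A = 1.53 in.

d ≈ 1.53 in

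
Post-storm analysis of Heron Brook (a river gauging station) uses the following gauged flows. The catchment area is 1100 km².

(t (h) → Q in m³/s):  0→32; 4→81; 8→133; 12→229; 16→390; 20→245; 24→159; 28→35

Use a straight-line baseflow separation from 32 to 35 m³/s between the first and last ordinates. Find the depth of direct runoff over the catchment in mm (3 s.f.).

Direct runoff: 0.00, 48.57, 100.14, 195.71, 356.29, 210.86, 124.43, 0.00 m³/s; ΣQ_DR = 1036 m³/s.
V = ΣQ_DR · Δt = 1036 × 14400 s = 1.492 × 10^7 m³.
Over A = 1100 km², depth = V / A = 13.6 mm.

d ≈ 13.6 mm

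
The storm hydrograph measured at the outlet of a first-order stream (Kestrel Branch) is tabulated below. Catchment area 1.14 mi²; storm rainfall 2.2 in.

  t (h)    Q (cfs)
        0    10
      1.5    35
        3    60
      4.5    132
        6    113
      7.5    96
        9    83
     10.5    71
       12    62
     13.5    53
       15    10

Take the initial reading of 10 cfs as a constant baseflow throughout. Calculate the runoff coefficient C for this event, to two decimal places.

C ≈ 0.57

ΣQ_DR = 615.0 cfs; V = ΣQ_DR·Δt = 3.321 × 10^6 ft³.
Runoff depth d = V / A = 1.254 in.
C = d / P = 1.254 / 2.2 = 0.57.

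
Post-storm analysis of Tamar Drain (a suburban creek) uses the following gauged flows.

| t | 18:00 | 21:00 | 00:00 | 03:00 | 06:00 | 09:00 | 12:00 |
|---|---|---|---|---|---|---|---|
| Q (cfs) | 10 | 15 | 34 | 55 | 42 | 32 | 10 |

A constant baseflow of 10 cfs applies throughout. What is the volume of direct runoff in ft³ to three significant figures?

Direct-runoff ordinates (Q − Q_b): 0.0, 5.0, 24.0, 45.0, 32.0, 22.0, 0.0 cfs.
ΣQ_DR = 128.0 cfs.
With Δt = 3 h = 10800 s, V = ΣQ_DR · Δt = 128.0 × 10800 = 1.38 × 10^6 ft³.

V ≈ 1.38 × 10^6 ft³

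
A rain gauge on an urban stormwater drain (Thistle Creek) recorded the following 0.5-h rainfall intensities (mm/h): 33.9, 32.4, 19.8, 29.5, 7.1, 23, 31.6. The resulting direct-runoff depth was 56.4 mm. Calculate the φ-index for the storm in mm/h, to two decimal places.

φ ≈ 9.57 mm/h

Only the 6 blocks with intensity above φ contribute runoff: 33.9, 32.4, 19.8, 29.5, 23, 31.6 mm/h.
Σ(I−φ)·Δt = d  ⇒  (33.9+32.4+19.8+29.5+23+31.6 − 6φ)·0.5 = 56.4
φ = (170.2 − 56.4/0.5) / 6 = 9.57 mm/h.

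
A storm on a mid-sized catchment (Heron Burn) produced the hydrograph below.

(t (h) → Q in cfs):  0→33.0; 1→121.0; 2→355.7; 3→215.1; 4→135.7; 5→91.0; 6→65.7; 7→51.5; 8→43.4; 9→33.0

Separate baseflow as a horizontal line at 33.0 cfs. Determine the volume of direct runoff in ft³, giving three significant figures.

V ≈ 2.93 × 10^6 ft³

Direct-runoff ordinates (Q − Q_b): 0.0, 88.0, 322.7, 182.1, 102.7, 58.0, 32.7, 18.5, 10.4, 0.0 cfs.
ΣQ_DR = 815.1 cfs.
With Δt = 1 h = 3600 s, V = ΣQ_DR · Δt = 815.1 × 3600 = 2.93 × 10^6 ft³.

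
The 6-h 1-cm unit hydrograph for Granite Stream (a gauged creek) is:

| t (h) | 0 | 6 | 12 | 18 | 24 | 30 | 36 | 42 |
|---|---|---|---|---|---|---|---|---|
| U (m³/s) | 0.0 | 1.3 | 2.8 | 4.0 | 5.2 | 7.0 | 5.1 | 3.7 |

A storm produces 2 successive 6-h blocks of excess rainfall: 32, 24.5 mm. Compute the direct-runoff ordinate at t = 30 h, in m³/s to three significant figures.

By discrete convolution, Q_j = Σ (P_i / 10 mm) · U_{j−i}.
At t = 30 h (j=5): Q = (32/10)·7.0 + (24.5/10)·5.2 = 35.1 m³/s.

Q ≈ 35.1 m³/s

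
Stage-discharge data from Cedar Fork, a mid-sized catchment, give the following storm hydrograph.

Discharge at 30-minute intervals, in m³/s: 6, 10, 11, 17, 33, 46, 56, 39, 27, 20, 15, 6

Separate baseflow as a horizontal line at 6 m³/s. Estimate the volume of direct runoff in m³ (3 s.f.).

Direct-runoff ordinates (Q − Q_b): 0.0, 4.0, 5.0, 11.0, 27.0, 40.0, 50.0, 33.0, 21.0, 14.0, 9.0, 0.0 m³/s.
ΣQ_DR = 214.0 m³/s.
With Δt = 0.5 h = 1800 s, V = ΣQ_DR · Δt = 214.0 × 1800 = 3.85 × 10^5 m³.

V ≈ 3.85 × 10^5 m³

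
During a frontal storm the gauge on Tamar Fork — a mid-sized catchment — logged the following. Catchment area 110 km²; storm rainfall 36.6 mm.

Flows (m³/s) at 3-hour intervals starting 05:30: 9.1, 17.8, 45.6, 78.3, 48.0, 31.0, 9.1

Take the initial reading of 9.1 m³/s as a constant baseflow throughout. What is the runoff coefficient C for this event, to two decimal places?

ΣQ_DR = 175.2 m³/s; V = ΣQ_DR·Δt = 1.892 × 10^6 m³.
Runoff depth d = V / A = 17.20 mm.
C = d / P = 17.20 / 36.6 = 0.47.

C ≈ 0.47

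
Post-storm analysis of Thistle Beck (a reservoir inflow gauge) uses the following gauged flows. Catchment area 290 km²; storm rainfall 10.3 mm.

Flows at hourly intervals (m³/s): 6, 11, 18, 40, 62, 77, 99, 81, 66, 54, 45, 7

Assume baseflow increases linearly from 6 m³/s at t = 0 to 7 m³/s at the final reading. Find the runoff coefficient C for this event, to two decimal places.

C ≈ 0.59

ΣQ_DR = 488.0 m³/s; V = ΣQ_DR·Δt = 1.757 × 10^6 m³.
Runoff depth d = V / A = 6.058 mm.
C = d / P = 6.058 / 10.3 = 0.59.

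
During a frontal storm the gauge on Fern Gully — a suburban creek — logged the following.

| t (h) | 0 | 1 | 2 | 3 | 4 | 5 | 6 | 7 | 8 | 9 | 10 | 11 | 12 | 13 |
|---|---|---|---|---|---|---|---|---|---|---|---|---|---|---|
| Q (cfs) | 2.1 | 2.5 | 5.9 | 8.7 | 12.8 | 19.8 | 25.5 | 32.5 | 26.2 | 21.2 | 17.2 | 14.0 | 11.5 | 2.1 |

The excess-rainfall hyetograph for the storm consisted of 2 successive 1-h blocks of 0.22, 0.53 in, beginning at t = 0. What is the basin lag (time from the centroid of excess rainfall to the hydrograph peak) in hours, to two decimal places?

Centroid of excess rainfall: t_c = Σ P_i·t̄_i / ΣP_i = 1.2067 h (block centres at 0.5, 1.5 h).
Hydrograph peak occurs at t = 7 h, so basin lag t_L = 7 − 1.2067 = 5.79 h.

t_L ≈ 5.79 h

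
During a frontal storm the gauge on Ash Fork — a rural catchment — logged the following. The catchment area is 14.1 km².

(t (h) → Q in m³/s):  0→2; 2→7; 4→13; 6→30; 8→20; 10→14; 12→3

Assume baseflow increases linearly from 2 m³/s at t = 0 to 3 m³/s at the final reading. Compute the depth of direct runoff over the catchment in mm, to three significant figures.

d ≈ 36.5 mm

Direct runoff: 0.00, 4.83, 10.67, 27.50, 17.33, 11.17, 0.00 m³/s; ΣQ_DR = 71.50 m³/s.
V = ΣQ_DR · Δt = 71.50 × 7200 s = 5.148 × 10^5 m³.
Over A = 14.1 km², depth = V / A = 36.5 mm.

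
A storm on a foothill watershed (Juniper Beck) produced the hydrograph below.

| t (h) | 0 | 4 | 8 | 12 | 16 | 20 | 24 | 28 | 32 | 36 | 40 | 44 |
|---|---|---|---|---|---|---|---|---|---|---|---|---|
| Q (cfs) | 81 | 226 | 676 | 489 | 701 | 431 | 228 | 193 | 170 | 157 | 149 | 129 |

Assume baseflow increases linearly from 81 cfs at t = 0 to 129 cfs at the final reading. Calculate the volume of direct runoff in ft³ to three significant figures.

Direct-runoff ordinates (Q − Q_b): 0.00, 140.64, 586.27, 394.91, 602.55, 328.18, 120.82, 81.45, 54.09, 36.73, 24.36, 0.00 cfs.
ΣQ_DR = 2370 cfs.
With Δt = 4 h = 14400 s, V = ΣQ_DR · Δt = 2370 × 14400 = 3.41 × 10^7 ft³.

V ≈ 3.41 × 10^7 ft³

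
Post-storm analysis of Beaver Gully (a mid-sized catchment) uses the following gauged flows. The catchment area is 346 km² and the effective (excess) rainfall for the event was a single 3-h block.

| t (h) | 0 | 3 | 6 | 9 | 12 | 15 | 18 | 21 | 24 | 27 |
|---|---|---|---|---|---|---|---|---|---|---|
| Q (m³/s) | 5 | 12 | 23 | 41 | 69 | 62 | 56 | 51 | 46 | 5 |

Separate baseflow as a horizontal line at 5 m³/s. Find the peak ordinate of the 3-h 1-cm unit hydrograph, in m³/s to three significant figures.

U_p ≈ 64.1 m³/s

Direct runoff: 0.0, 7.0, 18.0, 36.0, 64.0, 57.0, 51.0, 46.0, 41.0, 0.0 m³/s; ΣQ_DR = 320.0 m³/s, peak = 64.0 m³/s.
Runoff depth d = ΣQ_DR·Δt / A = 320.0 × 10800 / (346 km²) = 9.988 mm.
The 1-cm UH is the DRH scaled by (10 mm)/d, so U_p = 64.0 × 10/9.988 = 64.1 m³/s.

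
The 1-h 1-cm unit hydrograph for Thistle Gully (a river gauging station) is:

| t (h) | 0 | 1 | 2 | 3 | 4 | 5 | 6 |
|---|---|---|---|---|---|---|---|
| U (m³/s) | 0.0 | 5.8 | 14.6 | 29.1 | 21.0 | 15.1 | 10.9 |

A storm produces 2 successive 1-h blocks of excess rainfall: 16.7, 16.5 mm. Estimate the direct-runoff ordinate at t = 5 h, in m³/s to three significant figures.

By discrete convolution, Q_j = Σ (P_i / 10 mm) · U_{j−i}.
At t = 5 h (j=5): Q = (16.7/10)·15.1 + (16.5/10)·21.0 = 59.9 m³/s.

Q ≈ 59.9 m³/s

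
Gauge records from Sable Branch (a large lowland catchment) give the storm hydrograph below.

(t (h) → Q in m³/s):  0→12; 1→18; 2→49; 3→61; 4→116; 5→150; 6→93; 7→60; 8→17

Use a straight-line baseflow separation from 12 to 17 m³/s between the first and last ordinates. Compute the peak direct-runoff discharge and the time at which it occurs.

Q_p = 134.88 m³/s at t = 5 h

Subtracting baseflow gives direct-runoff ordinates: 0.00, 5.38, 35.75, 47.12, 101.50, 134.88, 77.25, 43.62, 0.00 m³/s.
The maximum is 134.88 m³/s, occurring at the reading for t = 5 h.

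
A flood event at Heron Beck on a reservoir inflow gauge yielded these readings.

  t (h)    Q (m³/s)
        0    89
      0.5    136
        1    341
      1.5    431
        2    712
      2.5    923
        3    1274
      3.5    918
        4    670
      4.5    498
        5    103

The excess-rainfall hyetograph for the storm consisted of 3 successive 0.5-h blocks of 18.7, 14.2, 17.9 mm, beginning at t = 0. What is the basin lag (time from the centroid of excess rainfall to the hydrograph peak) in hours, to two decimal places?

t_L ≈ 2.26 h

Centroid of excess rainfall: t_c = Σ P_i·t̄_i / ΣP_i = 0.7421 h (block centres at 0.25, 0.75, 1.25 h).
Hydrograph peak occurs at t = 3 h, so basin lag t_L = 3 − 0.7421 = 2.26 h.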